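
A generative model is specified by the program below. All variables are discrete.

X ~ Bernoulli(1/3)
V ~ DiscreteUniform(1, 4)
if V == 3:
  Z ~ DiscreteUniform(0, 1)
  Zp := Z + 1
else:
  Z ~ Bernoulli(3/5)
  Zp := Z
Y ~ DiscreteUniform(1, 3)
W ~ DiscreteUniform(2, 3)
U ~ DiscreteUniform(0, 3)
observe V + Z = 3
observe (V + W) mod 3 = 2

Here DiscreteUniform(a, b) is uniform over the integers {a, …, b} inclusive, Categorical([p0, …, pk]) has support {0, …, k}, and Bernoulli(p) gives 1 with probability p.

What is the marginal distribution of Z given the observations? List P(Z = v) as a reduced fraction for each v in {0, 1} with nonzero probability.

P(Z=0) = 5/11, P(Z=1) = 6/11

Enumerate traces; 48 have nonzero weight after conditioning:
  (X=0, V=2, Z=1, Y=1, W=3, U=0) weight 1/240
  (X=0, V=2, Z=1, Y=1, W=3, U=1) weight 1/240
  (X=0, V=2, Z=1, Y=1, W=3, U=2) weight 1/240
  (X=0, V=2, Z=1, Y=1, W=3, U=3) weight 1/240
  (X=0, V=2, Z=1, Y=2, W=3, U=0) weight 1/240
  (X=0, V=2, Z=1, Y=2, W=3, U=1) weight 1/240
  (X=0, V=2, Z=1, Y=2, W=3, U=2) weight 1/240
  (X=0, V=2, Z=1, Y=2, W=3, U=3) weight 1/240
  (X=0, V=3, Z=0, Y=1, W=2, U=0) weight 1/288
  … 39 more
Group by Z:
  weight(Z=0) = 1/16
  weight(Z=1) = 3/40
Total weight = 1/16 + 3/40 = 11/80
P(Z=0 | obs) = 1/16 / 11/80 = 5/11
P(Z=1 | obs) = 3/40 / 11/80 = 6/11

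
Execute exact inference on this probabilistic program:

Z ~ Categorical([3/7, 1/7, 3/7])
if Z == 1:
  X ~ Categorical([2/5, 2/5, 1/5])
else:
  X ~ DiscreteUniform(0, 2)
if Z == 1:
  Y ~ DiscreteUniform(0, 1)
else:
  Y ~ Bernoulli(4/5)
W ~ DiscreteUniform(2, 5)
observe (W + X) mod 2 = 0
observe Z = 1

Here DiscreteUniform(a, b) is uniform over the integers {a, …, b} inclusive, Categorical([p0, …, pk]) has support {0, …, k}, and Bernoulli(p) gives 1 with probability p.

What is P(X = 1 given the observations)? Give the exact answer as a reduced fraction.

Enumerate traces; 12 have nonzero weight after conditioning:
  (Z=1, X=0, Y=0, W=2) weight 1/140
  (Z=1, X=0, Y=0, W=4) weight 1/140
  (Z=1, X=0, Y=1, W=2) weight 1/140
  (Z=1, X=0, Y=1, W=4) weight 1/140
  (Z=1, X=1, Y=0, W=3) weight 1/140
  (Z=1, X=1, Y=0, W=5) weight 1/140
  (Z=1, X=1, Y=1, W=3) weight 1/140
  (Z=1, X=1, Y=1, W=5) weight 1/140
  (Z=1, X=2, Y=0, W=2) weight 1/280
  … 3 more
Group by X:
  weight(X=0) = 1/35
  weight(X=1) = 1/35
  weight(X=2) = 1/70
Total weight = 1/35 + 1/35 + 1/70 = 1/14
P(X=0 | obs) = 1/35 / 1/14 = 2/5
P(X=1 | obs) = 1/35 / 1/14 = 2/5
P(X=2 | obs) = 1/70 / 1/14 = 1/5

P(X = 1 | obs) = 2/5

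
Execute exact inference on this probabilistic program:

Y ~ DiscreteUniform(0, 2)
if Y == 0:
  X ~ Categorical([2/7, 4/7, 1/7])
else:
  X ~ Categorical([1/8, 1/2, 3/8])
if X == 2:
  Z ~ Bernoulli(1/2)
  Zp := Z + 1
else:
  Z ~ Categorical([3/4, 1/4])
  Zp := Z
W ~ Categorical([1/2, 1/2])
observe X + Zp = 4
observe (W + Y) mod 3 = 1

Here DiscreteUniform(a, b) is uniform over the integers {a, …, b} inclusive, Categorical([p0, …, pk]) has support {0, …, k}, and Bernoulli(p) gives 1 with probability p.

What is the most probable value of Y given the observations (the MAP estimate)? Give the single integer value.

Enumerate traces; 2 have nonzero weight after conditioning:
  (Y=0, X=2, Z=1, W=1) weight 1/84
  (Y=1, X=2, Z=1, W=0) weight 1/32
Group by Y:
  weight(Y=0) = 1/84
  weight(Y=1) = 1/32
Total weight = 1/84 + 1/32 = 29/672
P(Y=0 | obs) = 1/84 / 29/672 = 8/29
P(Y=1 | obs) = 1/32 / 29/672 = 21/29
argmax = 1

argmax_v P(Y = v | obs) = 1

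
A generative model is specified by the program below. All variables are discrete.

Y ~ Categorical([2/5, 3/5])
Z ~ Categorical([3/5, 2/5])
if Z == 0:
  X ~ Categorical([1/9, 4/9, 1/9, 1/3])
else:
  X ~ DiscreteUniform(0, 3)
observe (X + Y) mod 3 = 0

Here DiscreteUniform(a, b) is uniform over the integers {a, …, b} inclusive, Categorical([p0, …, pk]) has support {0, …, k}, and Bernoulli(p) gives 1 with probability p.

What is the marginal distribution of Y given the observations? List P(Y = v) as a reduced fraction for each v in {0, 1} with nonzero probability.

P(Y=0) = 28/43, P(Y=1) = 15/43

Enumerate traces; 6 have nonzero weight after conditioning:
  (Y=0, Z=0, X=0) weight 2/75
  (Y=0, Z=0, X=3) weight 2/25
  (Y=0, Z=1, X=0) weight 1/25
  (Y=0, Z=1, X=3) weight 1/25
  (Y=1, Z=0, X=2) weight 1/25
  (Y=1, Z=1, X=2) weight 3/50
Group by Y:
  weight(Y=0) = 14/75
  weight(Y=1) = 1/10
Total weight = 14/75 + 1/10 = 43/150
P(Y=0 | obs) = 14/75 / 43/150 = 28/43
P(Y=1 | obs) = 1/10 / 43/150 = 15/43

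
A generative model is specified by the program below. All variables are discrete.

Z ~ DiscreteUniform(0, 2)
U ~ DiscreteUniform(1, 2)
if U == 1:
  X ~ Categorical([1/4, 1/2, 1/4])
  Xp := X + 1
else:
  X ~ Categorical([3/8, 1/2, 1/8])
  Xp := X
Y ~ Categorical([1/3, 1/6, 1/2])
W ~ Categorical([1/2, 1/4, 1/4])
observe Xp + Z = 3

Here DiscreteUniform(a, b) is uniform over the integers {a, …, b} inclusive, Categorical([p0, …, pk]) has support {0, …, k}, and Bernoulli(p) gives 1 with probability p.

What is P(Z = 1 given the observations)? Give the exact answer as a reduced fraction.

Enumerate traces; 45 have nonzero weight after conditioning:
  (Z=0, U=1, X=2, Y=0, W=0) weight 1/144
  (Z=0, U=1, X=2, Y=0, W=1) weight 1/288
  (Z=0, U=1, X=2, Y=0, W=2) weight 1/288
  (Z=0, U=1, X=2, Y=1, W=0) weight 1/288
  (Z=0, U=1, X=2, Y=1, W=1) weight 1/576
  (Z=0, U=1, X=2, Y=1, W=2) weight 1/576
  (Z=0, U=1, X=2, Y=2, W=0) weight 1/96
  (Z=0, U=1, X=2, Y=2, W=1) weight 1/192
  (Z=1, U=1, X=1, Y=0, W=0) weight 1/72
  (Z=2, U=1, X=0, Y=0, W=0) weight 1/144
  … 35 more
Group by Z:
  weight(Z=0) = 1/24
  weight(Z=1) = 5/48
  weight(Z=2) = 1/8
Total weight = 1/24 + 5/48 + 1/8 = 13/48
P(Z=0 | obs) = 1/24 / 13/48 = 2/13
P(Z=1 | obs) = 5/48 / 13/48 = 5/13
P(Z=2 | obs) = 1/8 / 13/48 = 6/13

P(Z = 1 | obs) = 5/13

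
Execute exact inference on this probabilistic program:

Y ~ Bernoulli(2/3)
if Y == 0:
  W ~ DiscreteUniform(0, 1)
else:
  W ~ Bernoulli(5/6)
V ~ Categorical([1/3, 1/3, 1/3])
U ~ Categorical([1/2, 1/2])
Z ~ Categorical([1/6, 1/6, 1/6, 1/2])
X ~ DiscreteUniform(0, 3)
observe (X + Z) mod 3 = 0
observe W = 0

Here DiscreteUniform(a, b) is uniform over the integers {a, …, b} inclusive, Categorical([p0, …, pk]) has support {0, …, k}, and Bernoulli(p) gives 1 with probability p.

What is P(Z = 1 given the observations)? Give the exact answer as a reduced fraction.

Enumerate traces; 72 have nonzero weight after conditioning:
  (Y=0, W=0, V=0, U=0, Z=0, X=0) weight 1/864
  (Y=0, W=0, V=0, U=0, Z=0, X=3) weight 1/864
  (Y=0, W=0, V=0, U=0, Z=1, X=2) weight 1/864
  (Y=0, W=0, V=0, U=0, Z=2, X=1) weight 1/864
  (Y=0, W=0, V=0, U=0, Z=3, X=0) weight 1/288
  (Y=0, W=0, V=0, U=0, Z=3, X=3) weight 1/288
  (Y=0, W=0, V=0, U=1, Z=0, X=0) weight 1/864
  (Y=0, W=0, V=0, U=1, Z=0, X=3) weight 1/864
  … 64 more
Group by Z:
  weight(Z=0) = 5/216
  weight(Z=1) = 5/432
  weight(Z=2) = 5/432
  weight(Z=3) = 5/72
Total weight = 5/216 + 5/432 + 5/432 + 5/72 = 25/216
P(Z=0 | obs) = 5/216 / 25/216 = 1/5
P(Z=1 | obs) = 5/432 / 25/216 = 1/10
P(Z=2 | obs) = 5/432 / 25/216 = 1/10
P(Z=3 | obs) = 5/72 / 25/216 = 3/5

P(Z = 1 | obs) = 1/10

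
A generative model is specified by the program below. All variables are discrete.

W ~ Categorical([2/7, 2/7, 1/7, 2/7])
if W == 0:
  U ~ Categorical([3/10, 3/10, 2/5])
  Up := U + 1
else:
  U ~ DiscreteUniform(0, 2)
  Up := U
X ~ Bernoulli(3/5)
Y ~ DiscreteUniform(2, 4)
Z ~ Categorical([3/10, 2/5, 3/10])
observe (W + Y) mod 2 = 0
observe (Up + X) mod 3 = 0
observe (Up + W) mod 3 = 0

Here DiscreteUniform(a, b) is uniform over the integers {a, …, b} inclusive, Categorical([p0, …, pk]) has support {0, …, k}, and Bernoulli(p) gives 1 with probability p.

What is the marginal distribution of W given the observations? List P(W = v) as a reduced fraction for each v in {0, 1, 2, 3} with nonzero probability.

P(W=0) = 24/49, P(W=1) = 15/49, P(W=3) = 10/49

Enumerate traces; 12 have nonzero weight after conditioning:
  (W=0, U=2, X=0, Y=2, Z=0) weight 4/875
  (W=0, U=2, X=0, Y=2, Z=1) weight 16/2625
  (W=0, U=2, X=0, Y=2, Z=2) weight 4/875
  (W=0, U=2, X=0, Y=4, Z=0) weight 4/875
  (W=0, U=2, X=0, Y=4, Z=1) weight 16/2625
  (W=0, U=2, X=0, Y=4, Z=2) weight 4/875
  (W=1, U=2, X=1, Y=3, Z=0) weight 1/175
  (W=1, U=2, X=1, Y=3, Z=1) weight 4/525
  (W=3, U=0, X=0, Y=3, Z=0) weight 2/525
  … 3 more
Group by W:
  weight(W=0) = 16/525
  weight(W=1) = 2/105
  weight(W=3) = 4/315
Total weight = 16/525 + 2/105 + 4/315 = 14/225
P(W=0 | obs) = 16/525 / 14/225 = 24/49
P(W=1 | obs) = 2/105 / 14/225 = 15/49
P(W=3 | obs) = 4/315 / 14/225 = 10/49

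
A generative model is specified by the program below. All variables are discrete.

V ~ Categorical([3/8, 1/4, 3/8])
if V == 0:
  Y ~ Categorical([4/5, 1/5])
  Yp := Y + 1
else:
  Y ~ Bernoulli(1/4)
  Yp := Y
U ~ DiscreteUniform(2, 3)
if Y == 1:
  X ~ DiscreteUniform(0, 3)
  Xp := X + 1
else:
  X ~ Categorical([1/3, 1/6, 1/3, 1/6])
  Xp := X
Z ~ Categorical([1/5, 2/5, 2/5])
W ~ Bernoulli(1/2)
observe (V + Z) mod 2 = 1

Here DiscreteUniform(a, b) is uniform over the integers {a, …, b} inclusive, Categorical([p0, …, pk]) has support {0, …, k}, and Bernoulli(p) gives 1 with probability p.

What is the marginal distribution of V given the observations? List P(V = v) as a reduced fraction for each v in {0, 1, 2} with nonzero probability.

P(V=0) = 1/3, P(V=1) = 1/3, P(V=2) = 1/3

Enumerate traces; 128 have nonzero weight after conditioning:
  (V=0, Y=0, U=2, X=0, Z=1, W=0) weight 1/100
  (V=0, Y=0, U=2, X=0, Z=1, W=1) weight 1/100
  (V=0, Y=0, U=2, X=1, Z=1, W=0) weight 1/200
  (V=0, Y=0, U=2, X=1, Z=1, W=1) weight 1/200
  (V=0, Y=0, U=2, X=2, Z=1, W=0) weight 1/100
  (V=0, Y=0, U=2, X=2, Z=1, W=1) weight 1/100
  (V=0, Y=0, U=2, X=3, Z=1, W=0) weight 1/200
  (V=0, Y=0, U=2, X=3, Z=1, W=1) weight 1/200
  (V=1, Y=0, U=2, X=0, Z=0, W=0) weight 1/320
  (V=2, Y=0, U=2, X=0, Z=1, W=0) weight 3/320
  … 118 more
Group by V:
  weight(V=0) = 3/20
  weight(V=1) = 3/20
  weight(V=2) = 3/20
Total weight = 3/20 + 3/20 + 3/20 = 9/20
P(V=0 | obs) = 3/20 / 9/20 = 1/3
P(V=1 | obs) = 3/20 / 9/20 = 1/3
P(V=2 | obs) = 3/20 / 9/20 = 1/3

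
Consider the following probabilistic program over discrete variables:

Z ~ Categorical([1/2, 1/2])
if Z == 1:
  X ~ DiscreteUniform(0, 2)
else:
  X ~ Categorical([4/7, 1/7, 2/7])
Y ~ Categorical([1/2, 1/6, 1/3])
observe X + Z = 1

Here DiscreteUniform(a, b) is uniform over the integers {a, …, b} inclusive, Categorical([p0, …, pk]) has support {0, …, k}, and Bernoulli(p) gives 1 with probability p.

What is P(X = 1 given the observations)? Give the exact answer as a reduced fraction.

Enumerate traces; 6 have nonzero weight after conditioning:
  (Z=0, X=1, Y=0) weight 1/28
  (Z=0, X=1, Y=1) weight 1/84
  (Z=0, X=1, Y=2) weight 1/42
  (Z=1, X=0, Y=0) weight 1/12
  (Z=1, X=0, Y=1) weight 1/36
  (Z=1, X=0, Y=2) weight 1/18
Group by X:
  weight(X=0) = 1/6
  weight(X=1) = 1/14
Total weight = 1/6 + 1/14 = 5/21
P(X=0 | obs) = 1/6 / 5/21 = 7/10
P(X=1 | obs) = 1/14 / 5/21 = 3/10

P(X = 1 | obs) = 3/10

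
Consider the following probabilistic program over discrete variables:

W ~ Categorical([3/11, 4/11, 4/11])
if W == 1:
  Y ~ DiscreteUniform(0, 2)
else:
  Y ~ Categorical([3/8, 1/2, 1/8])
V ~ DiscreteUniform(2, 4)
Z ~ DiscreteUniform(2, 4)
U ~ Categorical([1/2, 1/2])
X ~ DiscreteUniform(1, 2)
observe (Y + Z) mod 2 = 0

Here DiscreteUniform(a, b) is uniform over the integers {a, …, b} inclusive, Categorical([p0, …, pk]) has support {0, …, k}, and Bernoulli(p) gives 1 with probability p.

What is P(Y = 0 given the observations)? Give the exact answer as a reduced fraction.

Enumerate traces; 180 have nonzero weight after conditioning:
  (W=0, Y=0, V=2, Z=2, U=0, X=1) weight 1/352
  (W=0, Y=0, V=2, Z=2, U=0, X=2) weight 1/352
  (W=0, Y=0, V=2, Z=2, U=1, X=1) weight 1/352
  (W=0, Y=0, V=2, Z=2, U=1, X=2) weight 1/352
  (W=0, Y=0, V=2, Z=4, U=0, X=1) weight 1/352
  (W=0, Y=0, V=2, Z=4, U=0, X=2) weight 1/352
  (W=0, Y=0, V=2, Z=4, U=1, X=1) weight 1/352
  (W=0, Y=0, V=2, Z=4, U=1, X=2) weight 1/352
  (W=0, Y=1, V=2, Z=3, U=0, X=1) weight 1/264
  (W=0, Y=2, V=2, Z=2, U=0, X=1) weight 1/1056
  … 170 more
Group by Y:
  weight(Y=0) = 95/396
  weight(Y=1) = 29/198
  weight(Y=2) = 53/396
Total weight = 95/396 + 29/198 + 53/396 = 103/198
P(Y=0 | obs) = 95/396 / 103/198 = 95/206
P(Y=1 | obs) = 29/198 / 103/198 = 29/103
P(Y=2 | obs) = 53/396 / 103/198 = 53/206

P(Y = 0 | obs) = 95/206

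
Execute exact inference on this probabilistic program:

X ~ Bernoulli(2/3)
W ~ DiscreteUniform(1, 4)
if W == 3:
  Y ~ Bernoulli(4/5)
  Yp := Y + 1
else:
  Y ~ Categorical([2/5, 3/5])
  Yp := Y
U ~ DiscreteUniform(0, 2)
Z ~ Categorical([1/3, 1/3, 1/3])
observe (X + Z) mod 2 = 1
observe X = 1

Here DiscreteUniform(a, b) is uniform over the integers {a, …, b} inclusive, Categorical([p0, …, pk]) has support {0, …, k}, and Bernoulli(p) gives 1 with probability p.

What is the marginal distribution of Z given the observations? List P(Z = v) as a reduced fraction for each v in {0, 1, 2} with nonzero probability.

P(Z=0) = 1/2, P(Z=2) = 1/2

Enumerate traces; 48 have nonzero weight after conditioning:
  (X=1, W=1, Y=0, U=0, Z=0) weight 1/135
  (X=1, W=1, Y=0, U=0, Z=2) weight 1/135
  (X=1, W=1, Y=0, U=1, Z=0) weight 1/135
  (X=1, W=1, Y=0, U=1, Z=2) weight 1/135
  (X=1, W=1, Y=0, U=2, Z=0) weight 1/135
  (X=1, W=1, Y=0, U=2, Z=2) weight 1/135
  (X=1, W=1, Y=1, U=0, Z=0) weight 1/90
  (X=1, W=1, Y=1, U=0, Z=2) weight 1/90
  … 40 more
Group by Z:
  weight(Z=0) = 2/9
  weight(Z=2) = 2/9
Total weight = 2/9 + 2/9 = 4/9
P(Z=0 | obs) = 2/9 / 4/9 = 1/2
P(Z=2 | obs) = 2/9 / 4/9 = 1/2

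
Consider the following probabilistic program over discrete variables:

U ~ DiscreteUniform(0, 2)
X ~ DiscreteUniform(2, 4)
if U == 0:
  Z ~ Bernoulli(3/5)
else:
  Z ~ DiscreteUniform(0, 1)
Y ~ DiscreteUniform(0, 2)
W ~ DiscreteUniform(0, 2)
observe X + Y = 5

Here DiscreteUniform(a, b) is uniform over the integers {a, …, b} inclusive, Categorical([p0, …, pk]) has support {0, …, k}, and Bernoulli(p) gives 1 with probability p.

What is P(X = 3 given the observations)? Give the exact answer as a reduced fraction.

Enumerate traces; 36 have nonzero weight after conditioning:
  (U=0, X=3, Z=0, Y=2, W=0) weight 2/405
  (U=0, X=3, Z=0, Y=2, W=1) weight 2/405
  (U=0, X=3, Z=0, Y=2, W=2) weight 2/405
  (U=0, X=3, Z=1, Y=2, W=0) weight 1/135
  (U=0, X=3, Z=1, Y=2, W=1) weight 1/135
  (U=0, X=3, Z=1, Y=2, W=2) weight 1/135
  (U=0, X=4, Z=0, Y=1, W=0) weight 2/405
  (U=0, X=4, Z=0, Y=1, W=1) weight 2/405
  … 28 more
Group by X:
  weight(X=3) = 1/9
  weight(X=4) = 1/9
Total weight = 1/9 + 1/9 = 2/9
P(X=3 | obs) = 1/9 / 2/9 = 1/2
P(X=4 | obs) = 1/9 / 2/9 = 1/2

P(X = 3 | obs) = 1/2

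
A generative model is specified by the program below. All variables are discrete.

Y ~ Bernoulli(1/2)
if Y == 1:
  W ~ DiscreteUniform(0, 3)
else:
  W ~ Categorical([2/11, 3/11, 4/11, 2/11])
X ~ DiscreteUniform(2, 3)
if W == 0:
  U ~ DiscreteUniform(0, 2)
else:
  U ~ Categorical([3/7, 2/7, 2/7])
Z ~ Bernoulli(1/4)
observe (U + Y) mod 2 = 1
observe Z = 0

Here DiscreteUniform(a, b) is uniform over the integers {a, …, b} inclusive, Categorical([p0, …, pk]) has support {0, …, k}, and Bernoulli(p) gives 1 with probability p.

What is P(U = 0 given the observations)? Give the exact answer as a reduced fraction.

P(U = 0 | obs) = 374/921

Enumerate traces; 24 have nonzero weight after conditioning:
  (Y=0, W=0, X=2, U=1, Z=0) weight 1/88
  (Y=0, W=0, X=3, U=1, Z=0) weight 1/88
  (Y=0, W=1, X=2, U=1, Z=0) weight 9/616
  (Y=0, W=1, X=3, U=1, Z=0) weight 9/616
  (Y=0, W=2, X=2, U=1, Z=0) weight 3/154
  (Y=0, W=2, X=3, U=1, Z=0) weight 3/154
  (Y=0, W=3, X=2, U=1, Z=0) weight 3/308
  (Y=0, W=3, X=3, U=1, Z=0) weight 3/308
  (Y=1, W=0, X=2, U=0, Z=0) weight 1/64
  (Y=1, W=0, X=2, U=2, Z=0) weight 1/64
  … 14 more
Group by U:
  weight(U=0) = 17/112
  weight(U=1) = 17/154
  weight(U=2) = 25/224
Total weight = 17/112 + 17/154 + 25/224 = 921/2464
P(U=0 | obs) = 17/112 / 921/2464 = 374/921
P(U=1 | obs) = 17/154 / 921/2464 = 272/921
P(U=2 | obs) = 25/224 / 921/2464 = 275/921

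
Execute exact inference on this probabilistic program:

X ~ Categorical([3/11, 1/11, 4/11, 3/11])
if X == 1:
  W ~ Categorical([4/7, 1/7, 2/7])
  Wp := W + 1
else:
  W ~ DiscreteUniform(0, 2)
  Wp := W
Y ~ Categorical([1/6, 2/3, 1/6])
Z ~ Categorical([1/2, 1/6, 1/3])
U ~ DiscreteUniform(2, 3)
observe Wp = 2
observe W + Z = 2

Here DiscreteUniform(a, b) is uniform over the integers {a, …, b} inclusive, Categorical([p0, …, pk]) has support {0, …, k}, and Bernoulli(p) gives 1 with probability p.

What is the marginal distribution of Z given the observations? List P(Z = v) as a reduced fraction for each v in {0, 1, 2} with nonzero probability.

Enumerate traces; 24 have nonzero weight after conditioning:
  (X=0, W=2, Y=0, Z=0, U=2) weight 1/264
  (X=0, W=2, Y=0, Z=0, U=3) weight 1/264
  (X=0, W=2, Y=1, Z=0, U=2) weight 1/66
  (X=0, W=2, Y=1, Z=0, U=3) weight 1/66
  (X=0, W=2, Y=2, Z=0, U=2) weight 1/264
  (X=0, W=2, Y=2, Z=0, U=3) weight 1/264
  (X=1, W=1, Y=0, Z=1, U=2) weight 1/5544
  (X=1, W=1, Y=0, Z=1, U=3) weight 1/5544
  … 16 more
Group by Z:
  weight(Z=0) = 5/33
  weight(Z=1) = 1/462
Total weight = 5/33 + 1/462 = 71/462
P(Z=0 | obs) = 5/33 / 71/462 = 70/71
P(Z=1 | obs) = 1/462 / 71/462 = 1/71

P(Z=0) = 70/71, P(Z=1) = 1/71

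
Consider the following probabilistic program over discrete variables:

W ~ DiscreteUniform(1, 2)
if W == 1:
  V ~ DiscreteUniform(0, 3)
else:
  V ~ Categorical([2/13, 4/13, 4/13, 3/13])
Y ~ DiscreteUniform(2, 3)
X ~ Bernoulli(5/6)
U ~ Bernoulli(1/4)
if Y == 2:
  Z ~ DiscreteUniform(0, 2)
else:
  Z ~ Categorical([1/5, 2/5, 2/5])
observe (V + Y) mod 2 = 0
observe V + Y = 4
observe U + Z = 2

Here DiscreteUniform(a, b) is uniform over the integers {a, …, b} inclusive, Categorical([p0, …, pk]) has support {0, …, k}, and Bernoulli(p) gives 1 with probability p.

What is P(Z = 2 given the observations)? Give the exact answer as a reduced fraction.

P(Z = 2 | obs) = 3/4

Enumerate traces; 16 have nonzero weight after conditioning:
  (W=1, V=1, Y=3, X=0, U=0, Z=2) weight 1/320
  (W=1, V=1, Y=3, X=0, U=1, Z=1) weight 1/960
  (W=1, V=1, Y=3, X=1, U=0, Z=2) weight 1/64
  (W=1, V=1, Y=3, X=1, U=1, Z=1) weight 1/192
  (W=1, V=2, Y=2, X=0, U=0, Z=2) weight 1/384
  (W=1, V=2, Y=2, X=0, U=1, Z=1) weight 1/1152
  (W=1, V=2, Y=2, X=1, U=0, Z=2) weight 5/384
  (W=1, V=2, Y=2, X=1, U=1, Z=1) weight 5/1152
  … 8 more
Group by Z:
  weight(Z=1) = 319/12480
  weight(Z=2) = 319/4160
Total weight = 319/12480 + 319/4160 = 319/3120
P(Z=1 | obs) = 319/12480 / 319/3120 = 1/4
P(Z=2 | obs) = 319/4160 / 319/3120 = 3/4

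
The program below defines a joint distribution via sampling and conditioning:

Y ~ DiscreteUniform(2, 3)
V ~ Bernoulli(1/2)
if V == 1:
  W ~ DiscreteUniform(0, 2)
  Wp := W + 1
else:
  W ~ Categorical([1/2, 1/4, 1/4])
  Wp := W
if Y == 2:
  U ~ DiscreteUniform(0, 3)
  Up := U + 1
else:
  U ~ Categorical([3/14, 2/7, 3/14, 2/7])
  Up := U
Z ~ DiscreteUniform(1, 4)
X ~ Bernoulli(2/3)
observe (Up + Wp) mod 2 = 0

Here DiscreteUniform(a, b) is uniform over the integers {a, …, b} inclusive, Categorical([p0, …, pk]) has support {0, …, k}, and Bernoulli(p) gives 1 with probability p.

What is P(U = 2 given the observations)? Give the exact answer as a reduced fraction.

P(U = 2 | obs) = 155/668

Enumerate traces; 192 have nonzero weight after conditioning:
  (Y=2, V=0, W=0, U=1, Z=1, X=0) weight 1/384
  (Y=2, V=0, W=0, U=1, Z=1, X=1) weight 1/192
  (Y=2, V=0, W=0, U=1, Z=2, X=0) weight 1/384
  (Y=2, V=0, W=0, U=1, Z=2, X=1) weight 1/192
  (Y=2, V=0, W=0, U=1, Z=3, X=0) weight 1/384
  (Y=2, V=0, W=0, U=1, Z=3, X=1) weight 1/192
  (Y=2, V=0, W=0, U=1, Z=4, X=0) weight 1/384
  (Y=2, V=0, W=0, U=1, Z=4, X=1) weight 1/192
  (Y=2, V=0, W=0, U=3, Z=1, X=0) weight 1/384
  (Y=2, V=0, W=1, U=0, Z=1, X=0) weight 1/768
  … 182 more
Group by U:
  weight(U=0) = 155/1344
  weight(U=1) = 179/1344
  weight(U=2) = 155/1344
  weight(U=3) = 179/1344
Total weight = 155/1344 + 179/1344 + 155/1344 + 179/1344 = 167/336
P(U=0 | obs) = 155/1344 / 167/336 = 155/668
P(U=1 | obs) = 179/1344 / 167/336 = 179/668
P(U=2 | obs) = 155/1344 / 167/336 = 155/668
P(U=3 | obs) = 179/1344 / 167/336 = 179/668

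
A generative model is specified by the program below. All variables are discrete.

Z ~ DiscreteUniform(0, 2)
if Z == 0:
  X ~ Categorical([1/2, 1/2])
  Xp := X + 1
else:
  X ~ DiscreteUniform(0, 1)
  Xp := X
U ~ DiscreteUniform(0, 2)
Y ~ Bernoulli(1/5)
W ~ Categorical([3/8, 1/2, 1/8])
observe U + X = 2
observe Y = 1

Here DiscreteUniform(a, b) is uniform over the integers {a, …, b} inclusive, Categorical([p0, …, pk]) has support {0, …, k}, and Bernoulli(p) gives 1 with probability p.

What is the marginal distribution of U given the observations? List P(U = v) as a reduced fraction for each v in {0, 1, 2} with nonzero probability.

P(U=1) = 1/2, P(U=2) = 1/2

Enumerate traces; 18 have nonzero weight after conditioning:
  (Z=0, X=0, U=2, Y=1, W=0) weight 1/240
  (Z=0, X=0, U=2, Y=1, W=1) weight 1/180
  (Z=0, X=0, U=2, Y=1, W=2) weight 1/720
  (Z=0, X=1, U=1, Y=1, W=0) weight 1/240
  (Z=0, X=1, U=1, Y=1, W=1) weight 1/180
  (Z=0, X=1, U=1, Y=1, W=2) weight 1/720
  (Z=1, X=0, U=2, Y=1, W=0) weight 1/240
  (Z=1, X=0, U=2, Y=1, W=1) weight 1/180
  … 10 more
Group by U:
  weight(U=1) = 1/30
  weight(U=2) = 1/30
Total weight = 1/30 + 1/30 = 1/15
P(U=1 | obs) = 1/30 / 1/15 = 1/2
P(U=2 | obs) = 1/30 / 1/15 = 1/2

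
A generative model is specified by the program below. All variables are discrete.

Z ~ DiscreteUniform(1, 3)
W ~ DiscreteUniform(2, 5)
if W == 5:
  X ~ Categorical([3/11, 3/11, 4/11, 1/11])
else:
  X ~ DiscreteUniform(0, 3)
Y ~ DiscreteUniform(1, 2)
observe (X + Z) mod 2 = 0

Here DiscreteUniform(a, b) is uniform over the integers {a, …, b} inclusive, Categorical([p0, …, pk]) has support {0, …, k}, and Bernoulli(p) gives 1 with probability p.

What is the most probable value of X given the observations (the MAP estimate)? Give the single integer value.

Enumerate traces; 48 have nonzero weight after conditioning:
  (Z=1, W=2, X=1, Y=1) weight 1/96
  (Z=1, W=2, X=1, Y=2) weight 1/96
  (Z=1, W=2, X=3, Y=1) weight 1/96
  (Z=1, W=2, X=3, Y=2) weight 1/96
  (Z=1, W=3, X=1, Y=1) weight 1/96
  (Z=1, W=3, X=1, Y=2) weight 1/96
  (Z=1, W=3, X=3, Y=1) weight 1/96
  (Z=1, W=3, X=3, Y=2) weight 1/96
  (Z=2, W=2, X=0, Y=1) weight 1/96
  (Z=2, W=2, X=2, Y=1) weight 1/96
  … 38 more
Group by X:
  weight(X=0) = 15/176
  weight(X=1) = 15/88
  weight(X=2) = 49/528
  weight(X=3) = 37/264
Total weight = 15/176 + 15/88 + 49/528 + 37/264 = 43/88
P(X=0 | obs) = 15/176 / 43/88 = 15/86
P(X=1 | obs) = 15/88 / 43/88 = 15/43
P(X=2 | obs) = 49/528 / 43/88 = 49/258
P(X=3 | obs) = 37/264 / 43/88 = 37/129
argmax = 1

argmax_v P(X = v | obs) = 1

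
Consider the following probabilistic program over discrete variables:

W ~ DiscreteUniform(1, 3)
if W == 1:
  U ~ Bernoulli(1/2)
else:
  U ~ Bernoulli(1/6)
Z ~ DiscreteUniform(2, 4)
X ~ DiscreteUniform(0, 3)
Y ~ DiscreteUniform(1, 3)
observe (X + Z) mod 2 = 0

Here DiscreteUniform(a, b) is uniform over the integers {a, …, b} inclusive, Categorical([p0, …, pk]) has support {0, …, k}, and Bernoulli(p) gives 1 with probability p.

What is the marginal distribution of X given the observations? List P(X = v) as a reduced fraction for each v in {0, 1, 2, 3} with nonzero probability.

P(X=0) = 1/3, P(X=1) = 1/6, P(X=2) = 1/3, P(X=3) = 1/6

Enumerate traces; 108 have nonzero weight after conditioning:
  (W=1, U=0, Z=2, X=0, Y=1) weight 1/216
  (W=1, U=0, Z=2, X=0, Y=2) weight 1/216
  (W=1, U=0, Z=2, X=0, Y=3) weight 1/216
  (W=1, U=0, Z=2, X=2, Y=1) weight 1/216
  (W=1, U=0, Z=2, X=2, Y=2) weight 1/216
  (W=1, U=0, Z=2, X=2, Y=3) weight 1/216
  (W=1, U=0, Z=3, X=1, Y=1) weight 1/216
  (W=1, U=0, Z=3, X=1, Y=2) weight 1/216
  (W=1, U=0, Z=3, X=3, Y=1) weight 1/216
  … 99 more
Group by X:
  weight(X=0) = 1/6
  weight(X=1) = 1/12
  weight(X=2) = 1/6
  weight(X=3) = 1/12
Total weight = 1/6 + 1/12 + 1/6 + 1/12 = 1/2
P(X=0 | obs) = 1/6 / 1/2 = 1/3
P(X=1 | obs) = 1/12 / 1/2 = 1/6
P(X=2 | obs) = 1/6 / 1/2 = 1/3
P(X=3 | obs) = 1/12 / 1/2 = 1/6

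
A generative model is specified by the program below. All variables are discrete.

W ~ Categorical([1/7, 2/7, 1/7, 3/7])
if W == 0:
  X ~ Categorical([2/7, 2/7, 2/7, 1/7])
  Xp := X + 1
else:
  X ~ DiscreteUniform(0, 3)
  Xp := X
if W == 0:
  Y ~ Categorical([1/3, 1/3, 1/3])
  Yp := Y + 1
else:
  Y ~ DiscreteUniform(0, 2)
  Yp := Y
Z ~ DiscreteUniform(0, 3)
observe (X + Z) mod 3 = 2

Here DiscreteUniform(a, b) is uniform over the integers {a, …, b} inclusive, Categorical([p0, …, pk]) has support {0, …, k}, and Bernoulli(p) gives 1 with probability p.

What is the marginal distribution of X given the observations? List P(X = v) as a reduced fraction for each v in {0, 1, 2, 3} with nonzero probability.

P(X=0) = 25/123, P(X=1) = 25/123, P(X=2) = 50/123, P(X=3) = 23/123

Enumerate traces; 60 have nonzero weight after conditioning:
  (W=0, X=0, Y=0, Z=2) weight 1/294
  (W=0, X=0, Y=1, Z=2) weight 1/294
  (W=0, X=0, Y=2, Z=2) weight 1/294
  (W=0, X=1, Y=0, Z=1) weight 1/294
  (W=0, X=1, Y=1, Z=1) weight 1/294
  (W=0, X=1, Y=2, Z=1) weight 1/294
  (W=0, X=2, Y=0, Z=0) weight 1/294
  (W=0, X=2, Y=0, Z=3) weight 1/294
  (W=0, X=3, Y=0, Z=2) weight 1/588
  … 51 more
Group by X:
  weight(X=0) = 25/392
  weight(X=1) = 25/392
  weight(X=2) = 25/196
  weight(X=3) = 23/392
Total weight = 25/392 + 25/392 + 25/196 + 23/392 = 123/392
P(X=0 | obs) = 25/392 / 123/392 = 25/123
P(X=1 | obs) = 25/392 / 123/392 = 25/123
P(X=2 | obs) = 25/196 / 123/392 = 50/123
P(X=3 | obs) = 23/392 / 123/392 = 23/123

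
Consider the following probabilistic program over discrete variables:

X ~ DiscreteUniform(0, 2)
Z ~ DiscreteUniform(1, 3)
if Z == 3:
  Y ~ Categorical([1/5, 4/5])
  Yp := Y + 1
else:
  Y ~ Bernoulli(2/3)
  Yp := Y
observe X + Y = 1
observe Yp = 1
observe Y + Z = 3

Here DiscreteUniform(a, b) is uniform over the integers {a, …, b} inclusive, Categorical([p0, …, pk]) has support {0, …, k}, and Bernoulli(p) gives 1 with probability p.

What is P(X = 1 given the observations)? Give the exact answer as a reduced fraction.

Enumerate traces; 2 have nonzero weight after conditioning:
  (X=0, Z=2, Y=1) weight 2/27
  (X=1, Z=3, Y=0) weight 1/45
Group by X:
  weight(X=0) = 2/27
  weight(X=1) = 1/45
Total weight = 2/27 + 1/45 = 13/135
P(X=0 | obs) = 2/27 / 13/135 = 10/13
P(X=1 | obs) = 1/45 / 13/135 = 3/13

P(X = 1 | obs) = 3/13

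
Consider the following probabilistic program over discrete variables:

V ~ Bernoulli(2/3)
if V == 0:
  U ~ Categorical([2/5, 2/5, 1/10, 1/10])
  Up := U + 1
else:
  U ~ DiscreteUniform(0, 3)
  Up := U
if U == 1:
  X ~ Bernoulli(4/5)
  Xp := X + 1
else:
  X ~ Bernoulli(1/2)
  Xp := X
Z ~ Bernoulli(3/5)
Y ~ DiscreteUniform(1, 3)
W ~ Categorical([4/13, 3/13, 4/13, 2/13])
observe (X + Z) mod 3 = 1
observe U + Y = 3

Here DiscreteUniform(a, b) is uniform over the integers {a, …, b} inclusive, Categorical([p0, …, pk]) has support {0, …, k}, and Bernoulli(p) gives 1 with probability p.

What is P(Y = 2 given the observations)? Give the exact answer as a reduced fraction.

P(Y = 2 | obs) = 66/191

Enumerate traces; 48 have nonzero weight after conditioning:
  (V=0, U=0, X=0, Z=1, Y=3, W=0) weight 4/975
  (V=0, U=0, X=0, Z=1, Y=3, W=1) weight 1/325
  (V=0, U=0, X=0, Z=1, Y=3, W=2) weight 4/975
  (V=0, U=0, X=0, Z=1, Y=3, W=3) weight 2/975
  (V=0, U=0, X=1, Z=0, Y=3, W=0) weight 8/2925
  (V=0, U=0, X=1, Z=0, Y=3, W=1) weight 2/975
  (V=0, U=0, X=1, Z=0, Y=3, W=2) weight 8/2925
  (V=0, U=0, X=1, Z=0, Y=3, W=3) weight 4/2925
  (V=0, U=1, X=0, Z=1, Y=2, W=0) weight 8/4875
  (V=0, U=2, X=0, Z=1, Y=1, W=0) weight 1/975
  … 38 more
Group by Y:
  weight(Y=1) = 1/30
  weight(Y=2) = 11/250
  weight(Y=3) = 1/20
Total weight = 1/30 + 11/250 + 1/20 = 191/1500
P(Y=1 | obs) = 1/30 / 191/1500 = 50/191
P(Y=2 | obs) = 11/250 / 191/1500 = 66/191
P(Y=3 | obs) = 1/20 / 191/1500 = 75/191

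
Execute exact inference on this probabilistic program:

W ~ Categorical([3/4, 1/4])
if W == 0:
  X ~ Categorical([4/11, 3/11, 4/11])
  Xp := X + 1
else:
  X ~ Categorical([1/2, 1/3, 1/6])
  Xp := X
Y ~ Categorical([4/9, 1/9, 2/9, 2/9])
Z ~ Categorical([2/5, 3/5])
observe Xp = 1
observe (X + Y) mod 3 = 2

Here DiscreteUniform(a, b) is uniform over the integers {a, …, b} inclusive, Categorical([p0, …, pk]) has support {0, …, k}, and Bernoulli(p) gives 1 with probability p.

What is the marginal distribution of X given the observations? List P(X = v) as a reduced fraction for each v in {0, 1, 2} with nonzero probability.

Enumerate traces; 4 have nonzero weight after conditioning:
  (W=0, X=0, Y=2, Z=0) weight 4/165
  (W=0, X=0, Y=2, Z=1) weight 2/55
  (W=1, X=1, Y=1, Z=0) weight 1/270
  (W=1, X=1, Y=1, Z=1) weight 1/180
Group by X:
  weight(X=0) = 2/33
  weight(X=1) = 1/108
Total weight = 2/33 + 1/108 = 83/1188
P(X=0 | obs) = 2/33 / 83/1188 = 72/83
P(X=1 | obs) = 1/108 / 83/1188 = 11/83

P(X=0) = 72/83, P(X=1) = 11/83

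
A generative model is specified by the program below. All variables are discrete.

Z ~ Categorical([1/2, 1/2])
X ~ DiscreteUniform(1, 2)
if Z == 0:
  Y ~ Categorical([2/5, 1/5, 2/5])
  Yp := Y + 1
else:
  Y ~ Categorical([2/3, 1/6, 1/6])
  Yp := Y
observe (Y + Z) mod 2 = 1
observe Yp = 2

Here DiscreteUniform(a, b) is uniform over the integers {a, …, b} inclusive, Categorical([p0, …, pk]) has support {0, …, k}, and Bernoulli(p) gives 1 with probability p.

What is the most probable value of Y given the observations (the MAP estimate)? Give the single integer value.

argmax_v P(Y = v | obs) = 1

Enumerate traces; 4 have nonzero weight after conditioning:
  (Z=0, X=1, Y=1) weight 1/20
  (Z=0, X=2, Y=1) weight 1/20
  (Z=1, X=1, Y=2) weight 1/24
  (Z=1, X=2, Y=2) weight 1/24
Group by Y:
  weight(Y=1) = 1/10
  weight(Y=2) = 1/12
Total weight = 1/10 + 1/12 = 11/60
P(Y=1 | obs) = 1/10 / 11/60 = 6/11
P(Y=2 | obs) = 1/12 / 11/60 = 5/11
argmax = 1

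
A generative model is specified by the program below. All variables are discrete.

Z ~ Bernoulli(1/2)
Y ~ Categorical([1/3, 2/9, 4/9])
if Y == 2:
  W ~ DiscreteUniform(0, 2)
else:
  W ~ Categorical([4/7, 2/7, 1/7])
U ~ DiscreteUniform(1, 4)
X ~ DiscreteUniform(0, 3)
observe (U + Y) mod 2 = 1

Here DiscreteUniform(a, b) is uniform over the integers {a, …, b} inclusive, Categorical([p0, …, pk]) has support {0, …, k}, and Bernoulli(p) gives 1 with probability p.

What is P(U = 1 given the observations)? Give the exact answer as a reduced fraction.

P(U = 1 | obs) = 7/18

Enumerate traces; 144 have nonzero weight after conditioning:
  (Z=0, Y=0, W=0, U=1, X=0) weight 1/168
  (Z=0, Y=0, W=0, U=1, X=1) weight 1/168
  (Z=0, Y=0, W=0, U=1, X=2) weight 1/168
  (Z=0, Y=0, W=0, U=1, X=3) weight 1/168
  (Z=0, Y=0, W=0, U=3, X=0) weight 1/168
  (Z=0, Y=0, W=0, U=3, X=1) weight 1/168
  (Z=0, Y=0, W=0, U=3, X=2) weight 1/168
  (Z=0, Y=0, W=0, U=3, X=3) weight 1/168
  (Z=0, Y=1, W=0, U=2, X=0) weight 1/252
  (Z=0, Y=1, W=0, U=4, X=0) weight 1/252
  … 134 more
Group by U:
  weight(U=1) = 7/36
  weight(U=2) = 1/18
  weight(U=3) = 7/36
  weight(U=4) = 1/18
Total weight = 7/36 + 1/18 + 7/36 + 1/18 = 1/2
P(U=1 | obs) = 7/36 / 1/2 = 7/18
P(U=2 | obs) = 1/18 / 1/2 = 1/9
P(U=3 | obs) = 7/36 / 1/2 = 7/18
P(U=4 | obs) = 1/18 / 1/2 = 1/9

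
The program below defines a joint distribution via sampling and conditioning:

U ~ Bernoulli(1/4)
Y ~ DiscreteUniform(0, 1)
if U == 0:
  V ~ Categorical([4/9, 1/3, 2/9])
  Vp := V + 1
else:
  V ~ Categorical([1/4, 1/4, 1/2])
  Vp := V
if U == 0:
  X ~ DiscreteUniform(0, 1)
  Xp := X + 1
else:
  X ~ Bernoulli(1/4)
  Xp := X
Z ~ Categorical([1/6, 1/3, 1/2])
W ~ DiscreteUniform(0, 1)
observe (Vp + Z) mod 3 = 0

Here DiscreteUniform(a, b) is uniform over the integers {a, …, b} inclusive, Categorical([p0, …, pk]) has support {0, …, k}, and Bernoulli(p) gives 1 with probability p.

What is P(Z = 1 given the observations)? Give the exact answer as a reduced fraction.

P(Z = 1 | obs) = 9/26

Enumerate traces; 48 have nonzero weight after conditioning:
  (U=0, Y=0, V=0, X=0, Z=2, W=0) weight 1/48
  (U=0, Y=0, V=0, X=0, Z=2, W=1) weight 1/48
  (U=0, Y=0, V=0, X=1, Z=2, W=0) weight 1/48
  (U=0, Y=0, V=0, X=1, Z=2, W=1) weight 1/48
  (U=0, Y=0, V=1, X=0, Z=1, W=0) weight 1/96
  (U=0, Y=0, V=1, X=0, Z=1, W=1) weight 1/96
  (U=0, Y=0, V=1, X=1, Z=1, W=0) weight 1/96
  (U=0, Y=0, V=1, X=1, Z=1, W=1) weight 1/96
  (U=0, Y=0, V=2, X=0, Z=0, W=0) weight 1/288
  … 39 more
Group by Z:
  weight(Z=0) = 11/288
  weight(Z=1) = 1/8
  weight(Z=2) = 19/96
Total weight = 11/288 + 1/8 + 19/96 = 13/36
P(Z=0 | obs) = 11/288 / 13/36 = 11/104
P(Z=1 | obs) = 1/8 / 13/36 = 9/26
P(Z=2 | obs) = 19/96 / 13/36 = 57/104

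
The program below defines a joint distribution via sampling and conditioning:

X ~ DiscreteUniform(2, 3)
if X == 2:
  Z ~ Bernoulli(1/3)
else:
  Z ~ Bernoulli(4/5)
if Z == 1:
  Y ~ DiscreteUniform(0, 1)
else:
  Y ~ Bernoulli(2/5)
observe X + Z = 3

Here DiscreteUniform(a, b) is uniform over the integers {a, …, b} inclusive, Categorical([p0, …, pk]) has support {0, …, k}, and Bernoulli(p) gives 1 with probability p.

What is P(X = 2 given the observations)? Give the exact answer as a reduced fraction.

Enumerate traces; 4 have nonzero weight after conditioning:
  (X=2, Z=1, Y=0) weight 1/12
  (X=2, Z=1, Y=1) weight 1/12
  (X=3, Z=0, Y=0) weight 3/50
  (X=3, Z=0, Y=1) weight 1/25
Group by X:
  weight(X=2) = 1/6
  weight(X=3) = 1/10
Total weight = 1/6 + 1/10 = 4/15
P(X=2 | obs) = 1/6 / 4/15 = 5/8
P(X=3 | obs) = 1/10 / 4/15 = 3/8

P(X = 2 | obs) = 5/8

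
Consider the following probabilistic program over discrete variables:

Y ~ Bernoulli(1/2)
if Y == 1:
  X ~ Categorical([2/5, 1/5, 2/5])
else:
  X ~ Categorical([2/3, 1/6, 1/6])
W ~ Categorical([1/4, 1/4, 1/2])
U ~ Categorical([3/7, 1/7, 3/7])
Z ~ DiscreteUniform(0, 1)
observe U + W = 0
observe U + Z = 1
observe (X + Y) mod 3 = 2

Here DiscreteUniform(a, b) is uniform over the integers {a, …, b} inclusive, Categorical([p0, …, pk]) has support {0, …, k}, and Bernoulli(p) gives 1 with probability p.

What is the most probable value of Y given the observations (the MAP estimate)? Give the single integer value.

argmax_v P(Y = v | obs) = 1

Enumerate traces; 2 have nonzero weight after conditioning:
  (Y=0, X=2, W=0, U=0, Z=1) weight 1/224
  (Y=1, X=1, W=0, U=0, Z=1) weight 3/560
Group by Y:
  weight(Y=0) = 1/224
  weight(Y=1) = 3/560
Total weight = 1/224 + 3/560 = 11/1120
P(Y=0 | obs) = 1/224 / 11/1120 = 5/11
P(Y=1 | obs) = 3/560 / 11/1120 = 6/11
argmax = 1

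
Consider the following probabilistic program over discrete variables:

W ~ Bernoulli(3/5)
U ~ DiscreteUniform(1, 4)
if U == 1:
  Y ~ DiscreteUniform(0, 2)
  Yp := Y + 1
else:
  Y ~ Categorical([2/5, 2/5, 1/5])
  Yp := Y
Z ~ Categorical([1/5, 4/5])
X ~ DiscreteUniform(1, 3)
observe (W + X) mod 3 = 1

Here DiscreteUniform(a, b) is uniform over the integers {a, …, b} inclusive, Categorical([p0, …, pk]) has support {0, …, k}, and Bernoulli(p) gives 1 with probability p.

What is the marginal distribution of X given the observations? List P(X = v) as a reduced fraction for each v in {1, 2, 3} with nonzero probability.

Enumerate traces; 48 have nonzero weight after conditioning:
  (W=0, U=1, Y=0, Z=0, X=1) weight 1/450
  (W=0, U=1, Y=0, Z=1, X=1) weight 2/225
  (W=0, U=1, Y=1, Z=0, X=1) weight 1/450
  (W=0, U=1, Y=1, Z=1, X=1) weight 2/225
  (W=0, U=1, Y=2, Z=0, X=1) weight 1/450
  (W=0, U=1, Y=2, Z=1, X=1) weight 2/225
  (W=0, U=2, Y=0, Z=0, X=1) weight 1/375
  (W=0, U=2, Y=0, Z=1, X=1) weight 4/375
  (W=1, U=1, Y=0, Z=0, X=3) weight 1/300
  … 39 more
Group by X:
  weight(X=1) = 2/15
  weight(X=3) = 1/5
Total weight = 2/15 + 1/5 = 1/3
P(X=1 | obs) = 2/15 / 1/3 = 2/5
P(X=3 | obs) = 1/5 / 1/3 = 3/5

P(X=1) = 2/5, P(X=3) = 3/5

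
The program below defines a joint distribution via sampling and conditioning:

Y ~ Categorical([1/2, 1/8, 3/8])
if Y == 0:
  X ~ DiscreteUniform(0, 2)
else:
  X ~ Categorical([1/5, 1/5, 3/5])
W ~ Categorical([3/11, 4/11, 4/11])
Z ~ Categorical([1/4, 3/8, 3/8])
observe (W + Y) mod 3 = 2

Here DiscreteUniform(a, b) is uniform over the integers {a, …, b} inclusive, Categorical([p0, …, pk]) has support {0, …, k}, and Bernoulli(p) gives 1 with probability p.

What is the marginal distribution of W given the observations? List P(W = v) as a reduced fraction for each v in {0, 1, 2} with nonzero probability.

Enumerate traces; 27 have nonzero weight after conditioning:
  (Y=0, X=0, W=2, Z=0) weight 1/66
  (Y=0, X=0, W=2, Z=1) weight 1/44
  (Y=0, X=0, W=2, Z=2) weight 1/44
  (Y=0, X=1, W=2, Z=0) weight 1/66
  (Y=0, X=1, W=2, Z=1) weight 1/44
  (Y=0, X=1, W=2, Z=2) weight 1/44
  (Y=0, X=2, W=2, Z=0) weight 1/66
  (Y=0, X=2, W=2, Z=1) weight 1/44
  (Y=1, X=0, W=1, Z=0) weight 1/440
  (Y=2, X=0, W=0, Z=0) weight 9/1760
  … 17 more
Group by W:
  weight(W=0) = 9/88
  weight(W=1) = 1/22
  weight(W=2) = 2/11
Total weight = 9/88 + 1/22 + 2/11 = 29/88
P(W=0 | obs) = 9/88 / 29/88 = 9/29
P(W=1 | obs) = 1/22 / 29/88 = 4/29
P(W=2 | obs) = 2/11 / 29/88 = 16/29

P(W=0) = 9/29, P(W=1) = 4/29, P(W=2) = 16/29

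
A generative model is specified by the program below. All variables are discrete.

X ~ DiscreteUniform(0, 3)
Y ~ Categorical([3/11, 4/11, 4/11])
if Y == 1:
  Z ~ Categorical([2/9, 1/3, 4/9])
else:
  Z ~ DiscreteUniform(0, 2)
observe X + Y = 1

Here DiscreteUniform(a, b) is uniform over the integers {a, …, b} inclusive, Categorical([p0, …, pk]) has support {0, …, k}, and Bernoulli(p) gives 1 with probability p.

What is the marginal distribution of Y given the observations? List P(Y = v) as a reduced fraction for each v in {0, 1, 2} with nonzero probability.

P(Y=0) = 3/7, P(Y=1) = 4/7

Enumerate traces; 6 have nonzero weight after conditioning:
  (X=0, Y=1, Z=0) weight 2/99
  (X=0, Y=1, Z=1) weight 1/33
  (X=0, Y=1, Z=2) weight 4/99
  (X=1, Y=0, Z=0) weight 1/44
  (X=1, Y=0, Z=1) weight 1/44
  (X=1, Y=0, Z=2) weight 1/44
Group by Y:
  weight(Y=0) = 3/44
  weight(Y=1) = 1/11
Total weight = 3/44 + 1/11 = 7/44
P(Y=0 | obs) = 3/44 / 7/44 = 3/7
P(Y=1 | obs) = 1/11 / 7/44 = 4/7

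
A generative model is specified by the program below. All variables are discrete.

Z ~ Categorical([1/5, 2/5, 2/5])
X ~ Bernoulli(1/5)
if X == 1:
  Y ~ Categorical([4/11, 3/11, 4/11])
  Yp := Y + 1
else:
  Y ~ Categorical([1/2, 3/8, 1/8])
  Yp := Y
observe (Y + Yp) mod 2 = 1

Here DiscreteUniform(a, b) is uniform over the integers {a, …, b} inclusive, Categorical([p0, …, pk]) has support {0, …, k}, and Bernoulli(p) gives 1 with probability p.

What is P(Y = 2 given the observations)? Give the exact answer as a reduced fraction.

P(Y = 2 | obs) = 4/11

Enumerate traces; 9 have nonzero weight after conditioning:
  (Z=0, X=1, Y=0) weight 4/275
  (Z=0, X=1, Y=1) weight 3/275
  (Z=0, X=1, Y=2) weight 4/275
  (Z=1, X=1, Y=0) weight 8/275
  (Z=1, X=1, Y=1) weight 6/275
  (Z=1, X=1, Y=2) weight 8/275
  (Z=2, X=1, Y=0) weight 8/275
  (Z=2, X=1, Y=1) weight 6/275
  … 1 more
Group by Y:
  weight(Y=0) = 4/55
  weight(Y=1) = 3/55
  weight(Y=2) = 4/55
Total weight = 4/55 + 3/55 + 4/55 = 1/5
P(Y=0 | obs) = 4/55 / 1/5 = 4/11
P(Y=1 | obs) = 3/55 / 1/5 = 3/11
P(Y=2 | obs) = 4/55 / 1/5 = 4/11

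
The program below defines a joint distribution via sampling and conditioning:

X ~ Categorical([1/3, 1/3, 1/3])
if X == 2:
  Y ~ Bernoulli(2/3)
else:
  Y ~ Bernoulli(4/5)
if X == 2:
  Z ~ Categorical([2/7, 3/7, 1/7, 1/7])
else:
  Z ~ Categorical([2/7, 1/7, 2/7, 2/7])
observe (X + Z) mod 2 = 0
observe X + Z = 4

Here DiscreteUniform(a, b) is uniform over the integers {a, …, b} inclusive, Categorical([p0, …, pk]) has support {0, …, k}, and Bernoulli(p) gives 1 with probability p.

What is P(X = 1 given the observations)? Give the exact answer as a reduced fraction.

Enumerate traces; 4 have nonzero weight after conditioning:
  (X=1, Y=0, Z=3) weight 2/105
  (X=1, Y=1, Z=3) weight 8/105
  (X=2, Y=0, Z=2) weight 1/63
  (X=2, Y=1, Z=2) weight 2/63
Group by X:
  weight(X=1) = 2/21
  weight(X=2) = 1/21
Total weight = 2/21 + 1/21 = 1/7
P(X=1 | obs) = 2/21 / 1/7 = 2/3
P(X=2 | obs) = 1/21 / 1/7 = 1/3

P(X = 1 | obs) = 2/3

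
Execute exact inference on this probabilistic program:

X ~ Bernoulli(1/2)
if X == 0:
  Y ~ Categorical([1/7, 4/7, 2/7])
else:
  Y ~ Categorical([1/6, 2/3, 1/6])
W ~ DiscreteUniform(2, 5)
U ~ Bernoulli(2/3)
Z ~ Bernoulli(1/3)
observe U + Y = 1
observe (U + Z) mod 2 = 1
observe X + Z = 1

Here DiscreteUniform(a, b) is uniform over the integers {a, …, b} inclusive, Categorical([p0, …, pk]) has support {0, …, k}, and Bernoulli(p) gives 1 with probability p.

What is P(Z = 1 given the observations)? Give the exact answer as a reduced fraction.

P(Z = 1 | obs) = 6/13

Enumerate traces; 8 have nonzero weight after conditioning:
  (X=0, Y=1, W=2, U=0, Z=1) weight 1/126
  (X=0, Y=1, W=3, U=0, Z=1) weight 1/126
  (X=0, Y=1, W=4, U=0, Z=1) weight 1/126
  (X=0, Y=1, W=5, U=0, Z=1) weight 1/126
  (X=1, Y=0, W=2, U=1, Z=0) weight 1/108
  (X=1, Y=0, W=3, U=1, Z=0) weight 1/108
  (X=1, Y=0, W=4, U=1, Z=0) weight 1/108
  (X=1, Y=0, W=5, U=1, Z=0) weight 1/108
Group by Z:
  weight(Z=0) = 1/27
  weight(Z=1) = 2/63
Total weight = 1/27 + 2/63 = 13/189
P(Z=0 | obs) = 1/27 / 13/189 = 7/13
P(Z=1 | obs) = 2/63 / 13/189 = 6/13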